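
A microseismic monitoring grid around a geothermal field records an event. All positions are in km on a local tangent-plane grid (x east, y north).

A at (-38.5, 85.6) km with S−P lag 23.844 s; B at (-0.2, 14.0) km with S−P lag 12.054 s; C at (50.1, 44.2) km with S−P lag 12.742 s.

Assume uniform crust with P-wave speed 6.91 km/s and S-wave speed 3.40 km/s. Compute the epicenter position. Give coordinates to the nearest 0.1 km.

Distance from S−P lag: d = Δt · v_P v_S / (v_P − v_S) = Δt · (6.91·3.40)/(6.91−3.40) ≈ 6.6934·Δt.
So d_A = 159.60, d_B = 80.68, d_C = 85.29 km.
Circle about each station: (x + 38.5)² + (y − 85.6)² = 159.60²; (x + 0.2)² + (y − 14.0)² = 80.68²; (x − 50.1)² + (y − 44.2)² = 85.29².
Subtracting the A equation from the B and C equations removes the quadratic terms:
76.6 x − 143.2 y = 10349.33
177.2 x − 82.8 y = 13851.82
Solving the 2×2 system: x ≈ 59.2, y ≈ -40.6 km.

(59.2, -40.6)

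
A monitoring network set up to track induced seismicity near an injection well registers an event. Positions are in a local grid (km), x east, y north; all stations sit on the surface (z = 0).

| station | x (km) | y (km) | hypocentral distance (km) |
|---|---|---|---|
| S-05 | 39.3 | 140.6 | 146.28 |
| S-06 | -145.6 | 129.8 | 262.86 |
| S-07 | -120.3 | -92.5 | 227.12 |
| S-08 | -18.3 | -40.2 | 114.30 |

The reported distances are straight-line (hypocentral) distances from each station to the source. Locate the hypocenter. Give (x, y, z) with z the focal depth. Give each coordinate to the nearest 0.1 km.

(83.5, 3.9, 27.5)

Each station gives a sphere (x−x_i)² + (y−y_i)² + z² = d_i² (stations at z=0).
Subtracting the S-05 sphere from S-06 and S-07: z² cancels, leaving linear equations in x and y:
-369.8 x − 21.6 y = -30962.99
-319.2 x − 466.2 y = -28470.17
Solving: x ≈ 83.501, y ≈ 3.896 km (keep extra digits for the depth step; rounded: 83.5, 3.9).
Then from the S-05 sphere: z² = 146.28² − (x − 39.3)² − (y − 140.6)² with x = 83.501, y = 3.896, so z ≈ 27.498 ≈ 27.5 km.
Check against S-08 (with the unrounded solution): distance 114.30 ≈ 114.30 km. ✓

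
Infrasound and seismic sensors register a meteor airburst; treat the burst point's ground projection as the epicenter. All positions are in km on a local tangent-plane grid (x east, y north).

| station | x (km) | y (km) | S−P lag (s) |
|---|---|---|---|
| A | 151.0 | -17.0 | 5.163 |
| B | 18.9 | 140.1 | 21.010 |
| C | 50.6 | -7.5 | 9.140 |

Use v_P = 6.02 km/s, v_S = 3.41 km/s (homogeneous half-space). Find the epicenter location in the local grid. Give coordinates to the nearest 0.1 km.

Distance from S−P lag: d = Δt · v_P v_S / (v_P − v_S) = Δt · (6.02·3.41)/(6.02−3.41) ≈ 7.8652·Δt.
So d_A = 40.61, d_B = 165.25, d_C = 71.89 km.
Circle about each station: (x − 151.0)² + (y + 17.0)² = 40.61²; (x − 18.9)² + (y − 140.1)² = 165.25²; (x − 50.6)² + (y + 7.5)² = 71.89².
Subtracting the A equation from the B and C equations removes the quadratic terms:
-264.2 x + 314.2 y = -28763.17
-200.8 x + 19.0 y = -23992.39
Solving the 2×2 system: x ≈ 120.4, y ≈ 9.7 km.

120.4 km east, 9.7 km north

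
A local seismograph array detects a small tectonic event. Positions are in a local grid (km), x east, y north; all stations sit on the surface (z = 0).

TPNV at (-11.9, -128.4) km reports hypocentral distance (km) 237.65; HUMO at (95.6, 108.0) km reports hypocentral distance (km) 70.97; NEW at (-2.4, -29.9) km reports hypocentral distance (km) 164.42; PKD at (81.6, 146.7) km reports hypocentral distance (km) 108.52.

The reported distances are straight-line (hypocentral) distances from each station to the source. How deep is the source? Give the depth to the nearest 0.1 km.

z ≈ 30.5 km

Each station gives a sphere (x−x_i)² + (y−y_i)² + z² = d_i² (stations at z=0).
Subtracting the TPNV sphere from HUMO and NEW: z² cancels, leaving linear equations in x and y:
215.0 x + 472.8 y = 55615.97
19.0 x + 197.0 y = 13715.19
Solving: x ≈ 134.000, y ≈ 56.696 km (keep extra digits for the depth step; rounded: 134.0, 56.7).
Then from the TPNV sphere: z² = 237.65² − (x + 11.9)² − (y + 128.4)² with x = 134.000, y = 56.696, so z ≈ 30.499 ≈ 30.5 km.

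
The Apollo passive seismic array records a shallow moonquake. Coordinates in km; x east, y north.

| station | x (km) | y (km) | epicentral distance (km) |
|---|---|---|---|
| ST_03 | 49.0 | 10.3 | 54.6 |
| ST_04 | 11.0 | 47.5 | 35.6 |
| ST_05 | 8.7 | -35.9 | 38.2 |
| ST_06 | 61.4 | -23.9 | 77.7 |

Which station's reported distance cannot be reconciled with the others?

Solve using three stations at a time. Using ST_03, ST_04, ST_06 (subtract circle equations pairwise → linear system) gives (x, y) ≈ (-5.2, 16.0).
Distances from that point to each station vs reported:
  ST_03: calculated 54.5 vs reported 54.6 → residual 0.1 km
  ST_04: calculated 35.4 vs reported 35.6 → residual 0.2 km
  ST_05: calculated 53.7 vs reported 38.2 → residual 15.5 km
  ST_06: calculated 77.6 vs reported 77.7 → residual 0.1 km
ST_03, ST_04, ST_06 are mutually consistent (residuals ≈ 0); ST_05 is off by 15.5 km.

ST_05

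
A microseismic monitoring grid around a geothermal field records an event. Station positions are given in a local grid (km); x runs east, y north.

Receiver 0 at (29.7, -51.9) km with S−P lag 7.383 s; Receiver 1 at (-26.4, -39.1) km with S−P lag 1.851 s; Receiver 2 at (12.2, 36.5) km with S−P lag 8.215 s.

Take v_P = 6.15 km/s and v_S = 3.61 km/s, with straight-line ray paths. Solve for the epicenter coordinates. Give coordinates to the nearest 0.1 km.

Distance from S−P lag: d = Δt · v_P v_S / (v_P − v_S) = Δt · (6.15·3.61)/(6.15−3.61) ≈ 8.7407·Δt.
So d_Receiver 0 = 64.53, d_Receiver 1 = 16.18, d_Receiver 2 = 71.81 km.
Circle about each station: (x − 29.7)² + (y + 51.9)² = 64.53²; (x + 26.4)² + (y + 39.1)² = 16.18²; (x − 12.2)² + (y − 36.5)² = 71.81².
Subtracting the Receiver 0 equation from the Receiver 1 and Receiver 2 equations removes the quadratic terms:
-112.2 x + 25.6 y = 2552.40
-35.0 x + 176.8 y = -3087.17
Solving the 2×2 system: x ≈ -28.0, y ≈ -23.0 km.

-28.0 km east, -23.0 km north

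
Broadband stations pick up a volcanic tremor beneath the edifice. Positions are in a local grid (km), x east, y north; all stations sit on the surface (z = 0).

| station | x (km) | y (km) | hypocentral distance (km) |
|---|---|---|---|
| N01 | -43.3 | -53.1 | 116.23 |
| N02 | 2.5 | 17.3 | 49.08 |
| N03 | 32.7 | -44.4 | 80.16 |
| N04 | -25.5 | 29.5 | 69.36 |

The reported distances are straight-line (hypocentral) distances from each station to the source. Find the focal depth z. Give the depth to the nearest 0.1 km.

Each station gives a sphere (x−x_i)² + (y−y_i)² + z² = d_i² (stations at z=0).
Subtracting the N01 sphere from N02 and N03: z² cancels, leaving linear equations in x and y:
91.6 x + 140.8 y = 6711.61
152.0 x + 17.4 y = 5429.94
Solving: x ≈ 32.702, y ≈ 26.393 km (keep extra digits for the depth step; rounded: 32.7, 26.4).
Then from the N01 sphere: z² = 116.23² − (x + 43.3)² − (y + 53.1)² with x = 32.702, y = 26.393, so z ≈ 37.603 ≈ 37.6 km.
Check against N04 (with the unrounded solution): distance 69.36 ≈ 69.36 km. ✓

z ≈ 37.6 km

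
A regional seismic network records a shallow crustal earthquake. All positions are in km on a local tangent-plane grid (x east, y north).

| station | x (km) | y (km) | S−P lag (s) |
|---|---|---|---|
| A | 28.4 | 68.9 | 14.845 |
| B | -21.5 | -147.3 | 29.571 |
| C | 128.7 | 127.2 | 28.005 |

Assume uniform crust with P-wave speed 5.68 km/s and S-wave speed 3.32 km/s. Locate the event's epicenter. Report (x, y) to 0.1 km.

Distance from S−P lag: d = Δt · v_P v_S / (v_P − v_S) = Δt · (5.68·3.32)/(5.68−3.32) ≈ 7.9905·Δt.
So d_A = 118.62, d_B = 236.29, d_C = 223.77 km.
Circle about each station: (x − 28.4)² + (y − 68.9)² = 118.62²; (x + 21.5)² + (y + 147.3)² = 236.29²; (x − 128.7)² + (y − 127.2)² = 223.77².
Subtracting the A equation from the B and C equations removes the quadratic terms:
-99.8 x − 432.4 y = -25156.49
200.6 x + 116.6 y = -8812.55
Solving the 2×2 system: x ≈ -89.8, y ≈ 78.9 km.

-89.8 km east, 78.9 km north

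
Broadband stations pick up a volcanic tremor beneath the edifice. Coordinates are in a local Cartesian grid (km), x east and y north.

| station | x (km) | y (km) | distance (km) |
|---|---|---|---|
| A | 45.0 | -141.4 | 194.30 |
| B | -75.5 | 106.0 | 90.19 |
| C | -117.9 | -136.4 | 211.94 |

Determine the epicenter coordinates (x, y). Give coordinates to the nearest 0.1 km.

Circle about each station: (x − 45.0)² + (y + 141.4)² = 194.30²; (x + 75.5)² + (y − 106.0)² = 90.19²; (x + 117.9)² + (y + 136.4)² = 211.94².
Subtracting the A equation from the B and C equations removes the quadratic terms:
-241.0 x + 494.8 y = 24535.54
-325.8 x + 10.0 y = 3320.34
Solving the 2×2 system: x ≈ -8.8, y ≈ 45.3 km.

x ≈ -8.8 km, y ≈ 45.3 km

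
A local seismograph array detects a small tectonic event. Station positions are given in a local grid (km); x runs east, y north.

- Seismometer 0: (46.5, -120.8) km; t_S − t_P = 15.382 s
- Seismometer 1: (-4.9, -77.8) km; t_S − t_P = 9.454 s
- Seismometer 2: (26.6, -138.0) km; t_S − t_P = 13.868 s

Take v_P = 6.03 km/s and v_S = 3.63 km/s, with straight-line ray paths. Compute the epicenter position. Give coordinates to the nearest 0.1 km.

(-90.3, -89.7)

Distance from S−P lag: d = Δt · v_P v_S / (v_P − v_S) = Δt · (6.03·3.63)/(6.03−3.63) ≈ 9.1204·Δt.
So d_Seismometer 0 = 140.29, d_Seismometer 1 = 86.22, d_Seismometer 2 = 126.48 km.
Circle about each station: (x − 46.5)² + (y + 120.8)² = 140.29²; (x + 4.9)² + (y + 77.8)² = 86.22²; (x − 26.6)² + (y + 138.0)² = 126.48².
Subtracting pairs of circle equations eliminates x²+y² and gives linear equations (the radical axes):
-102.8 x + 86.0 y = 1569.36
-39.8 x − 34.4 y = 6680.76
Solving the 2×2 system: x ≈ -90.3, y ≈ -89.7 km.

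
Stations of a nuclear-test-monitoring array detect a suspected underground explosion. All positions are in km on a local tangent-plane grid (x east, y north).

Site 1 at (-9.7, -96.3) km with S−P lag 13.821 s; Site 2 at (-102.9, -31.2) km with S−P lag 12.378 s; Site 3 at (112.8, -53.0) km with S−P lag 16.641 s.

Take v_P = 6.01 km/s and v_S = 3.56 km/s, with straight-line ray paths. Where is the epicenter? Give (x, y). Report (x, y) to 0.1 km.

(-10.2, 24.4)

Distance from S−P lag: d = Δt · v_P v_S / (v_P − v_S) = Δt · (6.01·3.56)/(6.01−3.56) ≈ 8.7329·Δt.
So d_Site 1 = 120.70, d_Site 2 = 108.10, d_Site 3 = 145.32 km.
Circle about each station: (x + 9.7)² + (y + 96.3)² = 120.70²; (x + 102.9)² + (y + 31.2)² = 108.10²; (x − 112.8)² + (y + 53.0)² = 145.32².
Subtracting the Site 1 equation from the Site 2 and Site 3 equations removes the quadratic terms:
-186.4 x + 130.2 y = 5076.95
245.0 x + 86.6 y = -384.35
Solving the 2×2 system: x ≈ -10.2, y ≈ 24.4 km.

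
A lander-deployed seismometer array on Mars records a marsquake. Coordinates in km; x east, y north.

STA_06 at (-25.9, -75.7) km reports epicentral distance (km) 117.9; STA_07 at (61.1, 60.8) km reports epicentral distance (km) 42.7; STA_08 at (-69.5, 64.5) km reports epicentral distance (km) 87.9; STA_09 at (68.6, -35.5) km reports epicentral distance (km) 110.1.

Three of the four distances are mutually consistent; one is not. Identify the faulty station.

STA_06

Solve using three stations at a time. Using STA_07, STA_08, STA_09 (subtract circle equations pairwise → linear system) gives (x, y) ≈ (18.4, 62.5).
Distances from that point to each station vs reported:
  STA_06: calculated 145.1 vs reported 117.9 → residual 27.2 km
  STA_07: calculated 42.7 vs reported 42.7 → residual 0.0 km
  STA_08: calculated 87.9 vs reported 87.9 → residual 0.0 km
  STA_09: calculated 110.1 vs reported 110.1 → residual 0.0 km
STA_07, STA_08, STA_09 are mutually consistent (residuals ≈ 0); STA_06 is off by 27.2 km.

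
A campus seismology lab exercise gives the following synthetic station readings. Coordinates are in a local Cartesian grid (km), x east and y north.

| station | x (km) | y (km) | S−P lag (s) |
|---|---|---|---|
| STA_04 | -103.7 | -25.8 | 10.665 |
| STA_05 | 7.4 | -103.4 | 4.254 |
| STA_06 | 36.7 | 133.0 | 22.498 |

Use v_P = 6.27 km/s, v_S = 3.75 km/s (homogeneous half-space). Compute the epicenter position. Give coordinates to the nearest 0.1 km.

Distance from S−P lag: d = Δt · v_P v_S / (v_P − v_S) = Δt · (6.27·3.75)/(6.27−3.75) ≈ 9.3304·Δt.
So d_STA_04 = 99.51, d_STA_05 = 39.69, d_STA_06 = 209.91 km.
Circle about each station: (x + 103.7)² + (y + 25.8)² = 99.51²; (x − 7.4)² + (y + 103.4)² = 39.69²; (x − 36.7)² + (y − 133.0)² = 209.91².
Subtracting the STA_04 equation from the STA_05 and STA_06 equations removes the quadratic terms:
222.2 x − 155.2 y = 7653.93
280.8 x + 317.6 y = -26543.41
Solving the 2×2 system: x ≈ -14.8, y ≈ -70.5 km.

(-14.8, -70.5)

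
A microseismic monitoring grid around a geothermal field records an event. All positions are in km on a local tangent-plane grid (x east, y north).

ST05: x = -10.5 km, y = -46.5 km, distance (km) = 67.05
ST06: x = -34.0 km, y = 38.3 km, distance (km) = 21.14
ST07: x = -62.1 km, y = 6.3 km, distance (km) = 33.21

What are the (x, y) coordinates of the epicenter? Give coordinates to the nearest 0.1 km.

Circle about each station: (x + 10.5)² + (y + 46.5)² = 67.05²; (x + 34.0)² + (y − 38.3)² = 21.14²; (x + 62.1)² + (y − 6.3)² = 33.21².
Subtracting the ST05 equation from the ST06 and ST07 equations removes the quadratic terms:
-47.0 x + 169.6 y = 4399.19
-103.2 x + 105.6 y = 5016.40
Solving the 2×2 system: x ≈ -30.8, y ≈ 17.4 km.

(-30.8, 17.4)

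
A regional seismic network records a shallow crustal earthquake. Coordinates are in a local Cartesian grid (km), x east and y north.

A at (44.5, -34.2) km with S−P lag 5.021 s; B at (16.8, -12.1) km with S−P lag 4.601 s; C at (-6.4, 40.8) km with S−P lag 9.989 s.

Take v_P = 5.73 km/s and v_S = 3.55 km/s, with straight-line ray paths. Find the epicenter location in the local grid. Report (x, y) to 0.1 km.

Distance from S−P lag: d = Δt · v_P v_S / (v_P − v_S) = Δt · (5.73·3.55)/(5.73−3.55) ≈ 9.3310·Δt.
So d_A = 46.85, d_B = 42.93, d_C = 93.21 km.
Circle about each station: (x − 44.5)² + (y + 34.2)² = 46.85²; (x − 16.8)² + (y + 12.1)² = 42.93²; (x + 6.4)² + (y − 40.8)² = 93.21².
Subtracting the A equation from the B and C equations removes the quadratic terms:
-55.4 x + 44.2 y = -2369.30
-101.8 x + 150.0 y = -7937.47
Solving the 2×2 system: x ≈ 1.2, y ≈ -52.1 km.

(1.2, -52.1)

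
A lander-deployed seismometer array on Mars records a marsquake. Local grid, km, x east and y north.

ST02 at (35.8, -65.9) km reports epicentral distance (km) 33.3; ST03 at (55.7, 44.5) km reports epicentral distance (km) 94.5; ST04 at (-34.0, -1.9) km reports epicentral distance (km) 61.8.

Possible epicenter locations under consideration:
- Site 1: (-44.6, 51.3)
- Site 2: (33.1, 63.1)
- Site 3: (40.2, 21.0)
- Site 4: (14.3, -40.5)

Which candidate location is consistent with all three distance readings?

Site 4

For each candidate, compare |candidate − station| to the reported distance:
Site 1: residuals ST02 108.8, ST03 6.0, ST04 7.6 → max 108.8 km
Site 2: residuals ST02 95.7, ST03 65.2, ST04 31.6 → max 95.7 km
Site 3: residuals ST02 53.7, ST03 66.3, ST04 15.9 → max 66.3 km
Site 4: residuals ST02 0.0, ST03 0.0, ST04 0.0 → max 0.0 km
Only Site 4 has all residuals ≈ 0.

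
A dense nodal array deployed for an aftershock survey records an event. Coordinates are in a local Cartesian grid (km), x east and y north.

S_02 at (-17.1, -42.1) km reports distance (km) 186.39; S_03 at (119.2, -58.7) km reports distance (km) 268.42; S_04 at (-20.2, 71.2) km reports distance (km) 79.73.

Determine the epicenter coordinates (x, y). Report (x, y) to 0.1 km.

-62.8 km east, 138.6 km north

Circle about each station: (x + 17.1)² + (y + 42.1)² = 186.39²; (x − 119.2)² + (y + 58.7)² = 268.42²; (x + 20.2)² + (y − 71.2)² = 79.73².
Subtracting pairs of circle equations eliminates x²+y² and gives linear equations (the radical axes):
272.6 x − 33.2 y = -21718.55
-6.2 x + 226.6 y = 31797.02
Solving the 2×2 system: x ≈ -62.8, y ≈ 138.6 km.
Check against S_02 (with the unrounded x, y): √((x + 17.1)²+(y + 42.1)²) = 186.39 ≈ 186.39 km. ✓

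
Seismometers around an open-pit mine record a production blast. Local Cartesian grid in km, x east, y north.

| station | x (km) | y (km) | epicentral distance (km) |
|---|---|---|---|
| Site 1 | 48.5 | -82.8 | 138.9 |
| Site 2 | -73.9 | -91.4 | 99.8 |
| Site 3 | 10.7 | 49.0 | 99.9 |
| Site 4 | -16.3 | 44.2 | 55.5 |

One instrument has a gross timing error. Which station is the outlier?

Solve using three stations at a time. Using Site 1, Site 2, Site 4 (subtract circle equations pairwise → linear system) gives (x, y) ≈ (-57.4, 7.0).
Distances from that point to each station vs reported:
  Site 1: calculated 138.9 vs reported 138.9 → residual 0.0 km
  Site 2: calculated 99.8 vs reported 99.8 → residual 0.0 km
  Site 3: calculated 80.0 vs reported 99.9 → residual 19.9 km
  Site 4: calculated 55.5 vs reported 55.5 → residual 0.0 km
Site 1, Site 2, Site 4 are mutually consistent (residuals ≈ 0); Site 3 is off by 19.9 km.

Site 3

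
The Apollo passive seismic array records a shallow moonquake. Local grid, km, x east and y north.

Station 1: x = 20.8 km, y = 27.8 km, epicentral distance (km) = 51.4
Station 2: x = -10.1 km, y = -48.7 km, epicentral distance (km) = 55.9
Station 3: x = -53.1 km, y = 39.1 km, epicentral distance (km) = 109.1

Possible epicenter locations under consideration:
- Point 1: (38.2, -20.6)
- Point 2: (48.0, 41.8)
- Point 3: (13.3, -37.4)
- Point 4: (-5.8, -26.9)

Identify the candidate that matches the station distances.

For each candidate, compare |candidate − station| to the reported distance:
Point 1: residuals Station 1 0.0, Station 2 0.0, Station 3 0.0 → max 0.0 km
Point 2: residuals Station 1 20.8, Station 2 51.6, Station 3 8.0 → max 51.6 km
Point 3: residuals Station 1 14.2, Station 2 29.9, Station 3 7.8 → max 29.9 km
Point 4: residuals Station 1 9.4, Station 2 33.7, Station 3 27.9 → max 33.7 km
Only Point 1 has all residuals ≈ 0.

Point 1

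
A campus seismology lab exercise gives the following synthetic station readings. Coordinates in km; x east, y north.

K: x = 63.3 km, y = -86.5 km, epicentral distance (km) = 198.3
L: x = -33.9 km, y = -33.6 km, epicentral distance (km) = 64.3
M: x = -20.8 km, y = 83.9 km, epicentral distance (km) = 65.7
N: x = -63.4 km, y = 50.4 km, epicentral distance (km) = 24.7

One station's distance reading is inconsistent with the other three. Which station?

Solve using three stations at a time. Using L, M, N (subtract circle equations pairwise → linear system) gives (x, y) ≈ (-54.3, 27.4).
Distances from that point to each station vs reported:
  K: calculated 163.7 vs reported 198.3 → residual 34.6 km
  L: calculated 64.3 vs reported 64.3 → residual 0.0 km
  M: calculated 65.7 vs reported 65.7 → residual 0.0 km
  N: calculated 24.7 vs reported 24.7 → residual 0.0 km
L, M, N are mutually consistent (residuals ≈ 0); K is off by 34.6 km.

K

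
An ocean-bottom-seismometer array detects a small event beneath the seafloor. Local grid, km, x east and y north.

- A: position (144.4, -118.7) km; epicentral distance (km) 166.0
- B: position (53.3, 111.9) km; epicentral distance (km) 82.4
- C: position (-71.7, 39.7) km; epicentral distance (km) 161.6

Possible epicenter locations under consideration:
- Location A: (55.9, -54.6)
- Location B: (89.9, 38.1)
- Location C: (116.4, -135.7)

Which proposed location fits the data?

Location B

For each candidate, compare |candidate − station| to the reported distance:
Location A: residuals A 56.7, B 84.1, C 2.9 → max 84.1 km
Location B: residuals A 0.0, B 0.0, C 0.0 → max 0.0 km
Location C: residuals A 133.2, B 173.1, C 95.6 → max 173.1 km
Only Location B has all residuals ≈ 0.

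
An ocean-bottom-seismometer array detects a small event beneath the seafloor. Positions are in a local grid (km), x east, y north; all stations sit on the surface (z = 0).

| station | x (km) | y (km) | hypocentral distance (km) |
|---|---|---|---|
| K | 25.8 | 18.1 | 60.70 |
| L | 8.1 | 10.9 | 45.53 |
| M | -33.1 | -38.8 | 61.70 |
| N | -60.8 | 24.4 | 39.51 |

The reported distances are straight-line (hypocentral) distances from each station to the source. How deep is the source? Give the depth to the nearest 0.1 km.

z ≈ 23.9 km

Each station gives a sphere (x−x_i)² + (y−y_i)² + z² = d_i² (stations at z=0).
Subtracting the K sphere from L and M: z² cancels, leaving linear equations in x and y:
-35.4 x − 14.4 y = 802.68
-117.8 x − 113.8 y = 1485.40
Solving: x ≈ -29.995, y ≈ 17.997 km (keep extra digits for the depth step; rounded: -30.0, 18.0).
Then from the K sphere: z² = 60.70² − (x − 25.8)² − (y − 18.1)² with x = -29.995, y = 17.997, so z ≈ 23.904 ≈ 23.9 km.
Check against N (with the unrounded solution): distance 39.51 ≈ 39.51 km. ✓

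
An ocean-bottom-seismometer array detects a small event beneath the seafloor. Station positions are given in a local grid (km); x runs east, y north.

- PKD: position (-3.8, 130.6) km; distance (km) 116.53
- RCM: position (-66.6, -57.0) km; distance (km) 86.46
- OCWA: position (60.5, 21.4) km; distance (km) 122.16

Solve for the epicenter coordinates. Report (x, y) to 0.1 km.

Circle about each station: (x + 3.8)² + (y − 130.6)² = 116.53²; (x + 66.6)² + (y + 57.0)² = 86.46²; (x − 60.5)² + (y − 21.4)² = 122.16².
Subtracting pairs of circle equations eliminates x²+y² and gives linear equations (the radical axes):
-125.6 x − 375.2 y = -3282.33
128.6 x − 218.4 y = -14296.41
Solving the 2×2 system: x ≈ -61.4, y ≈ 29.3 km.
Check against PKD (with the unrounded x, y): √((x + 3.8)²+(y − 130.6)²) = 116.53 ≈ 116.53 km. ✓

x ≈ -61.4 km, y ≈ 29.3 km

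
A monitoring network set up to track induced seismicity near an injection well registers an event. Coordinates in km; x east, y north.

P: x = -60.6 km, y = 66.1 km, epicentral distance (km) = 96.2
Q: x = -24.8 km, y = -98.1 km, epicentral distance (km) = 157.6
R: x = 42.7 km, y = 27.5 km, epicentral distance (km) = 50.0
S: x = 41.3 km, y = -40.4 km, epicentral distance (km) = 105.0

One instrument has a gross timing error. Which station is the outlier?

P

Solve using three stations at a time. Using Q, R, S (subtract circle equations pairwise → linear system) gives (x, y) ≈ (2.4, 57.1).
Distances from that point to each station vs reported:
  P: calculated 63.6 vs reported 96.2 → residual 32.6 km
  Q: calculated 157.6 vs reported 157.6 → residual 0.0 km
  R: calculated 50.0 vs reported 50.0 → residual 0.0 km
  S: calculated 105.0 vs reported 105.0 → residual 0.0 km
Q, R, S are mutually consistent (residuals ≈ 0); P is off by 32.6 km.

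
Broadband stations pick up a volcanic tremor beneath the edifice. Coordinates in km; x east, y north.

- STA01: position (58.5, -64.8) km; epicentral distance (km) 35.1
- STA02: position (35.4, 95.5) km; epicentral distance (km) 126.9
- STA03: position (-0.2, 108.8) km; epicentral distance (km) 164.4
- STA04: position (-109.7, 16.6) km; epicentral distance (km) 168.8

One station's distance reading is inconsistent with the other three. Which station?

STA03

Solve using three stations at a time. Using STA01, STA02, STA04 (subtract circle equations pairwise → linear system) gives (x, y) ≈ (52.5, -30.2).
Distances from that point to each station vs reported:
  STA01: calculated 35.1 vs reported 35.1 → residual 0.0 km
  STA02: calculated 126.9 vs reported 126.9 → residual 0.0 km
  STA03: calculated 148.7 vs reported 164.4 → residual 15.7 km
  STA04: calculated 168.8 vs reported 168.8 → residual 0.0 km
STA01, STA02, STA04 are mutually consistent (residuals ≈ 0); STA03 is off by 15.7 km.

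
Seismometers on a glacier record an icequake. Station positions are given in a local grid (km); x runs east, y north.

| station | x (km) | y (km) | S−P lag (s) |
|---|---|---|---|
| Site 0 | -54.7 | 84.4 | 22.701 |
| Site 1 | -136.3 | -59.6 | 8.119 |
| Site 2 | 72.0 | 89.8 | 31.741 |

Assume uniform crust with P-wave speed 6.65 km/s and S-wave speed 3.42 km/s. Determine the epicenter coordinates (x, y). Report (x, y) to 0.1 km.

x ≈ -80.8 km, y ≈ -73.3 km

Distance from S−P lag: d = Δt · v_P v_S / (v_P − v_S) = Δt · (6.65·3.42)/(6.65−3.42) ≈ 7.0412·Δt.
So d_Site 0 = 159.84, d_Site 1 = 57.17, d_Site 2 = 223.49 km.
Circle about each station: (x + 54.7)² + (y − 84.4)² = 159.84²; (x + 136.3)² + (y + 59.6)² = 57.17²; (x − 72.0)² + (y − 89.8)² = 223.49².
Subtracting pairs of circle equations eliminates x²+y² and gives linear equations (the radical axes):
-163.2 x − 288.0 y = 34294.82
253.4 x + 10.8 y = -21266.36
Solving the 2×2 system: x ≈ -80.8, y ≈ -73.3 km.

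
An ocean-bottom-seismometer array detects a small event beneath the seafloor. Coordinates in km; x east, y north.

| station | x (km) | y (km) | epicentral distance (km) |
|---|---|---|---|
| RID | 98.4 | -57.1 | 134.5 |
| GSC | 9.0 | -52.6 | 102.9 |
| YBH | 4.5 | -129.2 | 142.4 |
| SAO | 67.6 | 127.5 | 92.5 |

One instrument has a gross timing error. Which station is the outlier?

YBH

Solve using three stations at a time. Using RID, GSC, SAO (subtract circle equations pairwise → linear system) gives (x, y) ≈ (17.0, 50.0).
Distances from that point to each station vs reported:
  RID: calculated 134.5 vs reported 134.5 → residual 0.0 km
  GSC: calculated 102.9 vs reported 102.9 → residual 0.0 km
  YBH: calculated 179.7 vs reported 142.4 → residual 37.3 km
  SAO: calculated 92.5 vs reported 92.5 → residual 0.0 km
RID, GSC, SAO are mutually consistent (residuals ≈ 0); YBH is off by 37.3 km.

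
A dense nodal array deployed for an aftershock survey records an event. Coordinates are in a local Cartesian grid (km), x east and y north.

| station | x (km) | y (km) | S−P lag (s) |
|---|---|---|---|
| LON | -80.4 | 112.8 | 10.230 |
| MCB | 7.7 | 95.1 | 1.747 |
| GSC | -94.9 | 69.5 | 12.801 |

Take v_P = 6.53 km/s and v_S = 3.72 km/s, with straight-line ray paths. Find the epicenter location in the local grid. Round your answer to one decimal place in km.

8.0 km east, 110.2 km north

Distance from S−P lag: d = Δt · v_P v_S / (v_P − v_S) = Δt · (6.53·3.72)/(6.53−3.72) ≈ 8.6447·Δt.
So d_LON = 88.44, d_MCB = 15.10, d_GSC = 110.66 km.
Circle about each station: (x + 80.4)² + (y − 112.8)² = 88.44²; (x − 7.7)² + (y − 95.1)² = 15.10²; (x + 94.9)² + (y − 69.5)² = 110.66².
Subtracting the LON equation from the MCB and GSC equations removes the quadratic terms:
176.2 x − 35.4 y = -2491.08
-29.0 x − 86.6 y = -9775.74
Solving the 2×2 system: x ≈ 8.0, y ≈ 110.2 km.
Check against LON (with the unrounded x, y): √((x + 80.4)²+(y − 112.8)²) = 88.44 ≈ 88.44 km. ✓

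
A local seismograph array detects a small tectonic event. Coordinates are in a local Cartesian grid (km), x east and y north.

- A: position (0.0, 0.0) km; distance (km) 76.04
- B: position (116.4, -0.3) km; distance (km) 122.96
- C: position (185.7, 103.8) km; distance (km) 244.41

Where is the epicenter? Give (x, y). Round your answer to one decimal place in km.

Circle about each station: x² + y² = 76.04²; (x − 116.4)² + (y + 0.3)² = 122.96²; (x − 185.7)² + (y − 103.8)² = 244.41².
Subtracting pairs of circle equations eliminates x²+y² and gives linear equations (the radical axes):
232.8 x − 0.6 y = 4211.97
371.4 x + 207.6 y = -8695.24
Solving the 2×2 system: x ≈ 17.9, y ≈ -73.9 km.

(17.9, -73.9)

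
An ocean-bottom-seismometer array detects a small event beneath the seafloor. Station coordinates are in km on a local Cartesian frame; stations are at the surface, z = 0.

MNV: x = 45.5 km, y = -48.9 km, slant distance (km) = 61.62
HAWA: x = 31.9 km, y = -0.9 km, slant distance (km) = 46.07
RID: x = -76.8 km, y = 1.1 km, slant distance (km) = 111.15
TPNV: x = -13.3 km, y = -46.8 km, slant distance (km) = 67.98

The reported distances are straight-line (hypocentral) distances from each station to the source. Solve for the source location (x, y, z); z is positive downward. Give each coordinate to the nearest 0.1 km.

Each station gives a sphere (x−x_i)² + (y−y_i)² + z² = d_i² (stations at z=0).
Subtracting the MNV sphere from HAWA and RID: z² cancels, leaving linear equations in x and y:
-27.2 x + 96.0 y = -1768.46
-244.6 x + 100.0 y = -7119.31
Solving: x ≈ 24.401, y ≈ -11.508 km (keep extra digits for the depth step; rounded: 24.4, -11.5).
Then from the MNV sphere: z² = 61.62² − (x − 45.5)² − (y + 48.9)² with x = 24.401, y = -11.508, so z ≈ 44.201 ≈ 44.2 km.

x ≈ 24.4 km, y ≈ -11.5 km, depth ≈ 44.2 km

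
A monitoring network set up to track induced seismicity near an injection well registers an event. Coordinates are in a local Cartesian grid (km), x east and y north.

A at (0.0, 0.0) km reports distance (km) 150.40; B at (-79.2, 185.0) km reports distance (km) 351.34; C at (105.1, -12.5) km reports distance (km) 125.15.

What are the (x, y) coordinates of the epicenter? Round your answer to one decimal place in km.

x ≈ 70.6 km, y ≈ -132.8 km

Circle about each station: x² + y² = 150.40²; (x + 79.2)² + (y − 185.0)² = 351.34²; (x − 105.1)² + (y + 12.5)² = 125.15².
Subtracting the A equation from the B and C equations removes the quadratic terms:
-158.4 x + 370.0 y = -60322.00
210.2 x − 25.0 y = 18159.90
Solving the 2×2 system: x ≈ 70.6, y ≈ -132.8 km.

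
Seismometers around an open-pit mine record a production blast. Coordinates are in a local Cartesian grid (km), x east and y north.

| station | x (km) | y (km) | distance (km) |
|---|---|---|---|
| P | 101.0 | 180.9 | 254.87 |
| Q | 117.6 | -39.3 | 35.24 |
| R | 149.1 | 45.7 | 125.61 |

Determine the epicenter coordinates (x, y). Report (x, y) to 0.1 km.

Circle about each station: (x − 101.0)² + (y − 180.9)² = 254.87²; (x − 117.6)² + (y + 39.3)² = 35.24²; (x − 149.1)² + (y − 45.7)² = 125.61².
Subtracting the P equation from the Q and R equations removes the quadratic terms:
33.2 x − 440.4 y = 36165.30
96.2 x − 270.4 y = 30574.33
Solving the 2×2 system: x ≈ 110.4, y ≈ -73.8 km.

x ≈ 110.4 km, y ≈ -73.8 km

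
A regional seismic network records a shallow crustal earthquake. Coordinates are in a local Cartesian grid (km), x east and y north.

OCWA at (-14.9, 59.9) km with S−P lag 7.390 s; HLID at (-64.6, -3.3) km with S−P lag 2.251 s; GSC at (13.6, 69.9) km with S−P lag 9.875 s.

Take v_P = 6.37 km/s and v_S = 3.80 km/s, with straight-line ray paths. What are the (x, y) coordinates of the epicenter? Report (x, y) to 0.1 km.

Distance from S−P lag: d = Δt · v_P v_S / (v_P − v_S) = Δt · (6.37·3.80)/(6.37−3.80) ≈ 9.4187·Δt.
So d_OCWA = 69.60, d_HLID = 21.20, d_GSC = 93.01 km.
Circle about each station: (x + 14.9)² + (y − 59.9)² = 69.60²; (x + 64.6)² + (y + 3.3)² = 21.20²; (x − 13.6)² + (y − 69.9)² = 93.01².
Subtracting the OCWA equation from the HLID and GSC equations removes the quadratic terms:
-99.4 x − 126.4 y = 4768.75
57.0 x + 20.0 y = -2545.75
Solving the 2×2 system: x ≈ -43.4, y ≈ -3.6 km.
Check against OCWA (with the unrounded x, y): √((x + 14.9)²+(y − 59.9)²) = 69.60 ≈ 69.60 km. ✓

-43.4 km east, -3.6 km north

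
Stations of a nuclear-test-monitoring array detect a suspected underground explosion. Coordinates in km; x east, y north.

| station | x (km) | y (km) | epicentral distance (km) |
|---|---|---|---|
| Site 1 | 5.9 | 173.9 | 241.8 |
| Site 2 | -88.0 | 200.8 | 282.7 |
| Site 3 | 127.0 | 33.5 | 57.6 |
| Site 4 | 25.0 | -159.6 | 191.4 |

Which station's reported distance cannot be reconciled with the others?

Solve using three stations at a time. Using Site 1, Site 3, Site 4 (subtract circle equations pairwise → linear system) gives (x, y) ≈ (153.4, -17.7).
Distances from that point to each station vs reported:
  Site 1: calculated 241.8 vs reported 241.8 → residual 0.0 km
  Site 2: calculated 325.6 vs reported 282.7 → residual 42.9 km
  Site 3: calculated 57.6 vs reported 57.6 → residual 0.0 km
  Site 4: calculated 191.4 vs reported 191.4 → residual 0.0 km
Site 1, Site 3, Site 4 are mutually consistent (residuals ≈ 0); Site 2 is off by 42.9 km.

Site 2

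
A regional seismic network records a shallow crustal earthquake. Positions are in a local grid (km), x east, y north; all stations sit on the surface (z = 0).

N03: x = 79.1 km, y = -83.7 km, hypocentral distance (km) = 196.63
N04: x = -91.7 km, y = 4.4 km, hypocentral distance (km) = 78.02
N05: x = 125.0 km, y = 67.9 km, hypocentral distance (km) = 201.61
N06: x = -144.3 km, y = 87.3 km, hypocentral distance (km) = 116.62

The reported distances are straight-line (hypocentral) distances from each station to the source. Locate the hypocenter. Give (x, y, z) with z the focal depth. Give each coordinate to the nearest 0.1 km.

x ≈ -62.9 km, y ≈ 35.5 km, depth ≈ 65.5 km

Each station gives a sphere (x−x_i)² + (y−y_i)² + z² = d_i² (stations at z=0).
Subtracting the N03 sphere from N04 and N05: z² cancels, leaving linear equations in x and y:
-341.6 x + 176.2 y = 27741.99
91.8 x + 303.2 y = 4989.67
Solving: x ≈ -62.900, y ≈ 35.501 km (keep extra digits for the depth step; rounded: -62.9, 35.5).
Then from the N03 sphere: z² = 196.63² − (x − 79.1)² − (y + 83.7)² with x = -62.900, y = 35.501, so z ≈ 65.502 ≈ 65.5 km.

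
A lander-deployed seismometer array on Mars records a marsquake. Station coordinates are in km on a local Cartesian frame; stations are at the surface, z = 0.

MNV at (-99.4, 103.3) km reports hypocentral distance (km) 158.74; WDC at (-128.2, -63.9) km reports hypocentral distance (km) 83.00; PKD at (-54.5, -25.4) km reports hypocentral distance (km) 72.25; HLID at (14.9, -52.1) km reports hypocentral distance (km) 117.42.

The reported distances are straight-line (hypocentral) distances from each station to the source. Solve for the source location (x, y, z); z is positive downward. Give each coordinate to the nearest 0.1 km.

x ≈ -82.2 km, y ≈ -40.5 km, depth ≈ 65.0 km

Each station gives a sphere (x−x_i)² + (y−y_i)² + z² = d_i² (stations at z=0).
Subtracting the MNV sphere from WDC and PKD: z² cancels, leaving linear equations in x and y:
-57.6 x − 334.4 y = 18276.59
89.8 x − 257.4 y = 3042.49
Solving: x ≈ -82.197, y ≈ -40.496 km (keep extra digits for the depth step; rounded: -82.2, -40.5).
Then from the MNV sphere: z² = 158.74² − (x + 99.4)² − (y − 103.3)² with x = -82.197, y = -40.496, so z ≈ 65.001 ≈ 65.0 km.
Check against HLID (with the unrounded solution): distance 117.42 ≈ 117.42 km. ✓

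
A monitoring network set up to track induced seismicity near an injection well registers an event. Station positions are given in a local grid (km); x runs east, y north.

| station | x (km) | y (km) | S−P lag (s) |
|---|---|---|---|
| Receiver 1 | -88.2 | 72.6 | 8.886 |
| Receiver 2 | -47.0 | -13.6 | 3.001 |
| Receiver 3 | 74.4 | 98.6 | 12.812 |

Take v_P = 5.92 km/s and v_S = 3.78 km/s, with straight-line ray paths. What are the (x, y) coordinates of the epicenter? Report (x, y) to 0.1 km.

(-22.9, 6.5)

Distance from S−P lag: d = Δt · v_P v_S / (v_P − v_S) = Δt · (5.92·3.78)/(5.92−3.78) ≈ 10.4568·Δt.
So d_Receiver 1 = 92.92, d_Receiver 2 = 31.38, d_Receiver 3 = 133.97 km.
Circle about each station: (x + 88.2)² + (y − 72.6)² = 92.92²; (x + 47.0)² + (y + 13.6)² = 31.38²; (x − 74.4)² + (y − 98.6)² = 133.97².
Subtracting pairs of circle equations eliminates x²+y² and gives linear equations (the radical axes):
82.4 x − 172.4 y = -3006.62
325.2 x + 52.0 y = -7106.51
Solving the 2×2 system: x ≈ -22.9, y ≈ 6.5 km.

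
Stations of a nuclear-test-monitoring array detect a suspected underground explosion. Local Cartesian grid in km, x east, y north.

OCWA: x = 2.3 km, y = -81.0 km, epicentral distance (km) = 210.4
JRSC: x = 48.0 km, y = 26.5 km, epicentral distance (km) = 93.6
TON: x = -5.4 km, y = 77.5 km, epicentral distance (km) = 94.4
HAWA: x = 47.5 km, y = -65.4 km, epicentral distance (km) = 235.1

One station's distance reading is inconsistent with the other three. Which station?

HAWA

Solve using three stations at a time. Using OCWA, JRSC, TON (subtract circle equations pairwise → linear system) gives (x, y) ≈ (81.8, 113.8).
Distances from that point to each station vs reported:
  OCWA: calculated 210.4 vs reported 210.4 → residual 0.0 km
  JRSC: calculated 93.6 vs reported 93.6 → residual 0.0 km
  TON: calculated 94.4 vs reported 94.4 → residual 0.0 km
  HAWA: calculated 182.5 vs reported 235.1 → residual 52.6 km
OCWA, JRSC, TON are mutually consistent (residuals ≈ 0); HAWA is off by 52.6 km.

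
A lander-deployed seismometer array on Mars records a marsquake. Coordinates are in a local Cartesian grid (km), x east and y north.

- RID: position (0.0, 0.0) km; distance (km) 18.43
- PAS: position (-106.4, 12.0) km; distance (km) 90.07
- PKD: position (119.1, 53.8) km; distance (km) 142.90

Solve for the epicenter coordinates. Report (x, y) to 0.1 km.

(-16.4, 8.4)

Circle about each station: x² + y² = 18.43²; (x + 106.4)² + (y − 12.0)² = 90.07²; (x − 119.1)² + (y − 53.8)² = 142.90².
Subtracting the RID equation from the PAS and PKD equations removes the quadratic terms:
-212.8 x + 24.0 y = 3692.02
238.2 x + 107.6 y = -3001.50
Solving the 2×2 system: x ≈ -16.4, y ≈ 8.4 km.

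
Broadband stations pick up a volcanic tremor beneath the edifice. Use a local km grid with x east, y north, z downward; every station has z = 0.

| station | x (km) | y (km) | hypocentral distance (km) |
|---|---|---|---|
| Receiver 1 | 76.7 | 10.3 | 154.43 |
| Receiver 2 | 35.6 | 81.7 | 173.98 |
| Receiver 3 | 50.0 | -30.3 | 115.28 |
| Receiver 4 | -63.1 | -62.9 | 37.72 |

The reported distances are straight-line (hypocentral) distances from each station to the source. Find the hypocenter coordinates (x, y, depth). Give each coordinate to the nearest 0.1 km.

(-54.4, -62.6, 36.7)

Each station gives a sphere (x−x_i)² + (y−y_i)² + z² = d_i² (stations at z=0).
Subtracting the Receiver 1 sphere from Receiver 2 and Receiver 3: z² cancels, leaving linear equations in x and y:
-82.2 x + 142.8 y = -4467.15
-53.4 x − 81.2 y = 7988.26
Solving: x ≈ -54.404, y ≈ -62.599 km (keep extra digits for the depth step; rounded: -54.4, -62.6).
Then from the Receiver 1 sphere: z² = 154.43² − (x − 76.7)² − (y − 10.3)² with x = -54.404, y = -62.599, so z ≈ 36.689 ≈ 36.7 km.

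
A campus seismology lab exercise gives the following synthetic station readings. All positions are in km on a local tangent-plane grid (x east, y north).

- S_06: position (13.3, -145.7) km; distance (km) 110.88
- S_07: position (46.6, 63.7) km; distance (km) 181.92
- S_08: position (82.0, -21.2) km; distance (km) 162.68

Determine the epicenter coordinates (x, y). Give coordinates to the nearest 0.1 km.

Circle about each station: (x − 13.3)² + (y + 145.7)² = 110.88²; (x − 46.6)² + (y − 63.7)² = 181.92²; (x − 82.0)² + (y + 21.2)² = 162.68².
Subtracting pairs of circle equations eliminates x²+y² and gives linear equations (the radical axes):
66.6 x + 418.8 y = -35976.64
137.4 x + 249.0 y = -28402.35
Solving the 2×2 system: x ≈ -71.7, y ≈ -74.5 km.

-71.7 km east, -74.5 km north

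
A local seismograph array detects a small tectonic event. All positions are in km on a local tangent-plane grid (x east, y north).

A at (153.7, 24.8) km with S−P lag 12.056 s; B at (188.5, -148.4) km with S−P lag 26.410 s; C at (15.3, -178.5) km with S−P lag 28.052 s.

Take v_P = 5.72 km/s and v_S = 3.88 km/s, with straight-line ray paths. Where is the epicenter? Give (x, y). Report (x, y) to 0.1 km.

84.5 km east, 152.7 km north

Distance from S−P lag: d = Δt · v_P v_S / (v_P − v_S) = Δt · (5.72·3.88)/(5.72−3.88) ≈ 12.0617·Δt.
So d_A = 145.42, d_B = 318.55, d_C = 338.36 km.
Circle about each station: (x − 153.7)² + (y − 24.8)² = 145.42²; (x − 188.5)² + (y + 148.4)² = 318.55²; (x − 15.3)² + (y + 178.5)² = 338.36².
Subtracting pairs of circle equations eliminates x²+y² and gives linear equations (the radical axes):
69.6 x − 346.4 y = -47011.05
-276.8 x − 406.6 y = -85482.90
Solving the 2×2 system: x ≈ 84.5, y ≈ 152.7 km.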